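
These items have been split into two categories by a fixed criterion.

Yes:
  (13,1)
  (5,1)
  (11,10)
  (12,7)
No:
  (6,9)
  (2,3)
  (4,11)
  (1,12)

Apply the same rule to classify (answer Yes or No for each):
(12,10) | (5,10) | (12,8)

Yes, No, Yes

Every 'Yes' example satisfies: first > second. None of the 'No' examples do.
(12,10) → 12 > 10 → Yes. (5,10) → 5 < 10 → No. (12,8) → 12 > 8 → Yes.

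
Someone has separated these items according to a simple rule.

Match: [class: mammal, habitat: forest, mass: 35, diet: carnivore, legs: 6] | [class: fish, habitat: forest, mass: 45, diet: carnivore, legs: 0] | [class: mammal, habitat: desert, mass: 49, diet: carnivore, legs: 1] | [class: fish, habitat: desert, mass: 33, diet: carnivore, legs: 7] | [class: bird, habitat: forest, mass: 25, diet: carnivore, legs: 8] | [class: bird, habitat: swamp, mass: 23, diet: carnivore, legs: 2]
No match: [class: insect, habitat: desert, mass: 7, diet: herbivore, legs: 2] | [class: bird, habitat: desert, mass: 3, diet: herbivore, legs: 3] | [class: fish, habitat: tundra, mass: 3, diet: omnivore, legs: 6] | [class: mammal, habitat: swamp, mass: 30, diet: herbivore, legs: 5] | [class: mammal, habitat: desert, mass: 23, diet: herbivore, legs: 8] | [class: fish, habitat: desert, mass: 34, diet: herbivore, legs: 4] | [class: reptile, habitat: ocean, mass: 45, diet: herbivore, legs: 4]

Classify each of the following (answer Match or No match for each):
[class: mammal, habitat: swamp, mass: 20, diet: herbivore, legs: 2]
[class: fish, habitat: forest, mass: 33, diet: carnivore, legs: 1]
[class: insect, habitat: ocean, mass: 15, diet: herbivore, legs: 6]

No match, Match, No match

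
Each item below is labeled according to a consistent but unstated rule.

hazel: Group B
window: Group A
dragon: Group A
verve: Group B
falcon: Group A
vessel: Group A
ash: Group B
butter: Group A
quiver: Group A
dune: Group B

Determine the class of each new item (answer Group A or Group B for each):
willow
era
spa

Rule: length 6. This holds for each 'Group A' example and fails for each 'Group B' one.

Group A, Group B, Group B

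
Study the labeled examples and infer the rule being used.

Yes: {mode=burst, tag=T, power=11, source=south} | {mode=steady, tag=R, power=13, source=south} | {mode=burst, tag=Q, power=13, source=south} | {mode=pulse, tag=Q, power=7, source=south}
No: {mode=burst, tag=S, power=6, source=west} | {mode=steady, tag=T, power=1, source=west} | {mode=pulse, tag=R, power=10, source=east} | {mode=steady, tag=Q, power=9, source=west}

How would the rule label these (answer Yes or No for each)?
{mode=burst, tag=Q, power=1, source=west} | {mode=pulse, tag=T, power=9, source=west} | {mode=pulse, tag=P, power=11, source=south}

Rule: source is south. This holds for each 'Yes' example and fails for each 'No' one.
No: {mode=burst, tag=Q, power=1, source=west}, since source is west. No: {mode=pulse, tag=T, power=9, source=west}, since source is west. Yes: {mode=pulse, tag=P, power=11, source=south}, since source is south.

No, No, Yes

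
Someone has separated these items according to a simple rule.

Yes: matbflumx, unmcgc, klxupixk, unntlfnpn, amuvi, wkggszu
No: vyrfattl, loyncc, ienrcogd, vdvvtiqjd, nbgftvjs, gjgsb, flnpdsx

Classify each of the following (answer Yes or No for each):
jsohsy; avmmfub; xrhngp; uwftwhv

No, Yes, No, Yes

One predicate separates the groups cleanly: contains 'u'.
jsohsy: No (no 'u').
avmmfub: Yes (has 'u').
xrhngp: No (no 'u').
uwftwhv: Yes (has 'u').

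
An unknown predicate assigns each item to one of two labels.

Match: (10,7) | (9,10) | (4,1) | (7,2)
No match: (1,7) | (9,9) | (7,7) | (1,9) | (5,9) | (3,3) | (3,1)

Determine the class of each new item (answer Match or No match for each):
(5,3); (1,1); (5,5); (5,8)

One predicate separates the groups cleanly: sum is odd.
(5,3) → 5+3 = 8 → No match. (1,1) → 1+1 = 2 → No match. (5,5) → 5+5 = 10 → No match. (5,8) → 5+8 = 13 → Match.

No match, No match, No match, Match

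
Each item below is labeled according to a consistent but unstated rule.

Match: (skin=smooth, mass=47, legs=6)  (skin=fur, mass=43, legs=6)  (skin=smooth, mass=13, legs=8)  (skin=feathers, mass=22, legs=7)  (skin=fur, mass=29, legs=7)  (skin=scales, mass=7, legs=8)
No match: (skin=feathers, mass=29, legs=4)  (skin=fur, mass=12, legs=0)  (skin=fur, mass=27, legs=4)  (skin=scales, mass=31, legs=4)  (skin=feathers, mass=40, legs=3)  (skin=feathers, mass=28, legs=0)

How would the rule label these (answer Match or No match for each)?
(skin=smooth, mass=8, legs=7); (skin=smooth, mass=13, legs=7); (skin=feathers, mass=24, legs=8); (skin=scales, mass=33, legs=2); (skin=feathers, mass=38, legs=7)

The rule appears to be: legs ≥ 6.
(skin=smooth, mass=8, legs=7): legs = 7, fits → Match.
(skin=smooth, mass=13, legs=7): legs = 7, fits → Match.
(skin=feathers, mass=24, legs=8): legs = 8, fits → Match.
(skin=scales, mass=33, legs=2): legs = 2, fails this test → No match.
(skin=feathers, mass=38, legs=7): legs = 7, fits → Match.

Match, Match, Match, No match, Match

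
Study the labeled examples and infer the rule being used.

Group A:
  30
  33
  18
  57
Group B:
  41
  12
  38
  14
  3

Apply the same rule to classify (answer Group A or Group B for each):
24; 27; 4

Group A, Group A, Group B

The simplest hypothesis consistent with all the labels is: multiple of 3 AND at least 14.
Group A: 24, since 24 = 3·8, 24 ≥ 14.
Group A: 27, since 27 = 3·9, 27 ≥ 14.
Group B: 4, since 4 = 3·1 + 1, 4 < 14.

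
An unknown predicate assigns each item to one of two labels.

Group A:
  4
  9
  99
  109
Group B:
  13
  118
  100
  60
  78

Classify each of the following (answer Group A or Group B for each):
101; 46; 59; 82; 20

Group B, Group B, Group A, Group B, Group B

All 'Group A' examples share one property — ≡ 4 (mod 5) — and every 'Group B' example lacks it.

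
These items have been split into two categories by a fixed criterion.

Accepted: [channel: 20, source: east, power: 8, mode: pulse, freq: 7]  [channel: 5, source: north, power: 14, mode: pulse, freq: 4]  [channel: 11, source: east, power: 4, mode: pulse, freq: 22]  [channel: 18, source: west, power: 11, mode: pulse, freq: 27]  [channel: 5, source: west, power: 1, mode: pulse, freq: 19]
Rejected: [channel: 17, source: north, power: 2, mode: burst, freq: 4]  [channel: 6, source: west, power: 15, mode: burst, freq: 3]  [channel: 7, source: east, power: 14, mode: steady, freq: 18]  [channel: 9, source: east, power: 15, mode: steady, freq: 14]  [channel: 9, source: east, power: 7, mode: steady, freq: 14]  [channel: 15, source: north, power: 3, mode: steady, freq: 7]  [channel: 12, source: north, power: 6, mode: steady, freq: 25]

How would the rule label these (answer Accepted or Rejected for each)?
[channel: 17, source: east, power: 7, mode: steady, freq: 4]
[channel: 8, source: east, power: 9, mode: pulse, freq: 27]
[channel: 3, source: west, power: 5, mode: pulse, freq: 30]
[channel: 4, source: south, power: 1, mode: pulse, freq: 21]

Rejected, Accepted, Accepted, Accepted

Looking at the examples, the only property every 'Accepted' case has and every 'Rejected' case lacks is: mode is pulse.
[channel: 17, source: east, power: 7, mode: steady, freq: 4] → mode is steady → Rejected.
[channel: 8, source: east, power: 9, mode: pulse, freq: 27] → mode is pulse → Accepted.
[channel: 3, source: west, power: 5, mode: pulse, freq: 30] → mode is pulse → Accepted.
[channel: 4, source: south, power: 1, mode: pulse, freq: 21] → mode is pulse → Accepted.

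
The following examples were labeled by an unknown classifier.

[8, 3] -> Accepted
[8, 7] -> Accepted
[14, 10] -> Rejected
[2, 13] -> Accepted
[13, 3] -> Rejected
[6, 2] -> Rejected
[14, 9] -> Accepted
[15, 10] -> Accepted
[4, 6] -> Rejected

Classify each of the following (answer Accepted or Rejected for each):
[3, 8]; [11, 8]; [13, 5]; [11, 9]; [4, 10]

Accepted, Accepted, Rejected, Rejected, Rejected

The distinguishing property — sum is odd — holds for all the 'Accepted' cases and none of the 'Rejected' cases.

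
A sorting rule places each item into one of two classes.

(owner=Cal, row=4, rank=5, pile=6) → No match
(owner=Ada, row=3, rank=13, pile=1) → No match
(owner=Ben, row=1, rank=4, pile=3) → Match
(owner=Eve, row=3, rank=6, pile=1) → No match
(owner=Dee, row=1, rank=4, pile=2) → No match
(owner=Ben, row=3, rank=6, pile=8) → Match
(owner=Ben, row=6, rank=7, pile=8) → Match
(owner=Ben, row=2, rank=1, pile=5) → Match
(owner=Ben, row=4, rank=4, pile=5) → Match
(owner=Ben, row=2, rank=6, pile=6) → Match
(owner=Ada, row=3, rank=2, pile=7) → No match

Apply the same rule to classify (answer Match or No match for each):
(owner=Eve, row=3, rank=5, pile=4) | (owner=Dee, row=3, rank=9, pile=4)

No match, No match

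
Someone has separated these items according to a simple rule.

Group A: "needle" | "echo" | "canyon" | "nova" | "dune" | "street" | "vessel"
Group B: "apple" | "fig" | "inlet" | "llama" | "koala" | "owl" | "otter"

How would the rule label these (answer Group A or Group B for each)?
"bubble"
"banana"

Group A, Group A

The common property of the 'Group A' items is: even length. No 'Group B' item has it.
Group A: "bubble", since length 6. Group A: "banana", since length 6.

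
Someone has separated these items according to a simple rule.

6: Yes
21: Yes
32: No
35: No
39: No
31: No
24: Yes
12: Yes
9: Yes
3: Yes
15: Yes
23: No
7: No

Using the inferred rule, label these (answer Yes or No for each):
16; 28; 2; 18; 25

'Yes' ⟺ multiple of 3 AND at most 24.
No: 16, since 16 = 3·5 + 1, 16 ≤ 24.
No: 28, since 28 = 3·9 + 1, 28 > 24.
No: 2, since 2 = 3·0 + 2, 2 ≤ 24.
Yes: 18, since 18 = 3·6, 18 ≤ 24.
No: 25, since 25 = 3·8 + 1, 25 > 24.

No, No, No, Yes, No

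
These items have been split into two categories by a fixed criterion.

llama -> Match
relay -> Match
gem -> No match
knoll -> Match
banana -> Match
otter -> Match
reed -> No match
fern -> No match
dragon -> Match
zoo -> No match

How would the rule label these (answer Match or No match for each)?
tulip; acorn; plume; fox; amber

The common property of the 'Match' items is: length ≥ 5. No 'No match' item has it.

Match, Match, Match, No match, Match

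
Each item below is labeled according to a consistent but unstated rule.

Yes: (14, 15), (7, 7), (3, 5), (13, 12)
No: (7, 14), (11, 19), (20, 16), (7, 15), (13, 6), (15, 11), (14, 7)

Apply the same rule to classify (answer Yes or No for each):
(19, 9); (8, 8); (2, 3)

The common property of the 'Yes' items is: |first − second| ≤ 2. No 'No' item has it.
(19, 9): No (|19−9| = 10).
(8, 8): Yes (|8−8| = 0).
(2, 3): Yes (|2−3| = 1).

No, Yes, Yes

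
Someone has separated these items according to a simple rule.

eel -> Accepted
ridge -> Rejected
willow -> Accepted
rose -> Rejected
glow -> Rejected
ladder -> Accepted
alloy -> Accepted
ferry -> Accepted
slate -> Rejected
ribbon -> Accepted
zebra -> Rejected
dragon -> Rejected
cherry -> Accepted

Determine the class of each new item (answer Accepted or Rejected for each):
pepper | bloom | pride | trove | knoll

Accepted, Accepted, Rejected, Rejected, Accepted

The common property of the 'Accepted' items is: has a double letter. No 'Rejected' item has it.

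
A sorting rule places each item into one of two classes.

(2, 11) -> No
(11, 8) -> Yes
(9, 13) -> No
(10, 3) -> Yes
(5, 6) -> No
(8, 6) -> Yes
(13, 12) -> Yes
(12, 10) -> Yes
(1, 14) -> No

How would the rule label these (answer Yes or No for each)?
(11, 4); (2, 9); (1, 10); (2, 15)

Yes, No, No, No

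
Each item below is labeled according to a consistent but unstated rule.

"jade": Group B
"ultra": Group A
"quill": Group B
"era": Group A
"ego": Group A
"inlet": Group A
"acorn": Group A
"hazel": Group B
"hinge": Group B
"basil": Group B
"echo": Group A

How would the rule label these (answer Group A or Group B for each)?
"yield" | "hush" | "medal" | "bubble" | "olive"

Every 'Group A' example satisfies: starts with a vowel. None of the 'Group B' examples do.
"yield": Group B (starts with 'y'). "hush": Group B (starts with 'h'). "medal": Group B (starts with 'm'). "bubble": Group B (starts with 'b'). "olive": Group A (starts with 'o').

Group B, Group B, Group B, Group B, Group A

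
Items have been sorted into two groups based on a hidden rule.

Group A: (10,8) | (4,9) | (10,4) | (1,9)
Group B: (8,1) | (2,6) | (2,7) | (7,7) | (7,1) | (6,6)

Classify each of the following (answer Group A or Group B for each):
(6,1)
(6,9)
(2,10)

Group B, Group A, Group A

The classifier is using: max ≥ 9.
(6,1) — max 6, hence Group B.
(6,9) — max 9, hence Group A.
(2,10) — max 10, hence Group A.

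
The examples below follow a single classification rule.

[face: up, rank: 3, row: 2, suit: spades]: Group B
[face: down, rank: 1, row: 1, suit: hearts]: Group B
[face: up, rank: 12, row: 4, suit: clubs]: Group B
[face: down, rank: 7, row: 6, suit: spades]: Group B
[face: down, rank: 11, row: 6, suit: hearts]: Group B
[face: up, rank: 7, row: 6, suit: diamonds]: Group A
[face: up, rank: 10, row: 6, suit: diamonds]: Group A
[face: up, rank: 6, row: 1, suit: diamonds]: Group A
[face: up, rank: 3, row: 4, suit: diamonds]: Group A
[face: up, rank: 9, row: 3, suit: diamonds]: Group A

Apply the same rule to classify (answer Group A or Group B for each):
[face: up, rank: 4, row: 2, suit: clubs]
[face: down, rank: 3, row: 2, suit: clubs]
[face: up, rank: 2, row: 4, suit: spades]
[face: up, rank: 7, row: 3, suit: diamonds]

Group B, Group B, Group B, Group A

Checking candidate rules against both groups, what survives is: suit is diamonds.
Group B: [face: up, rank: 4, row: 2, suit: clubs], since suit is clubs. Group B: [face: down, rank: 3, row: 2, suit: clubs], since suit is clubs. Group B: [face: up, rank: 2, row: 4, suit: spades], since suit is spades. Group A: [face: up, rank: 7, row: 3, suit: diamonds], since suit is diamonds.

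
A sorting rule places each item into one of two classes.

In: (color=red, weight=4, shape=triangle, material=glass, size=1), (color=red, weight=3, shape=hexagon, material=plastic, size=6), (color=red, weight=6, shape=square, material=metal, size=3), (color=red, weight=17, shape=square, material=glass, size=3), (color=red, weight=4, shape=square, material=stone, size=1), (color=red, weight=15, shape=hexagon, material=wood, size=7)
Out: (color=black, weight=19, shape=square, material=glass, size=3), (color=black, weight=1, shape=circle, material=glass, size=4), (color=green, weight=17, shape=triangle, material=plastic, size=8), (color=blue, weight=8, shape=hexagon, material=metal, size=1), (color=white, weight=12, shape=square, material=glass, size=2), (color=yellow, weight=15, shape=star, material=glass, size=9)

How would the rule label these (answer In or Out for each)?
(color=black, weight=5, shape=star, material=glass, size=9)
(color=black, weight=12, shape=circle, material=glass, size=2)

Out, Out

Rule: color is red. This holds for each 'In' example and fails for each 'Out' one.
Out: (color=black, weight=5, shape=star, material=glass, size=9), since color is black. Out: (color=black, weight=12, shape=circle, material=glass, size=2), since color is black.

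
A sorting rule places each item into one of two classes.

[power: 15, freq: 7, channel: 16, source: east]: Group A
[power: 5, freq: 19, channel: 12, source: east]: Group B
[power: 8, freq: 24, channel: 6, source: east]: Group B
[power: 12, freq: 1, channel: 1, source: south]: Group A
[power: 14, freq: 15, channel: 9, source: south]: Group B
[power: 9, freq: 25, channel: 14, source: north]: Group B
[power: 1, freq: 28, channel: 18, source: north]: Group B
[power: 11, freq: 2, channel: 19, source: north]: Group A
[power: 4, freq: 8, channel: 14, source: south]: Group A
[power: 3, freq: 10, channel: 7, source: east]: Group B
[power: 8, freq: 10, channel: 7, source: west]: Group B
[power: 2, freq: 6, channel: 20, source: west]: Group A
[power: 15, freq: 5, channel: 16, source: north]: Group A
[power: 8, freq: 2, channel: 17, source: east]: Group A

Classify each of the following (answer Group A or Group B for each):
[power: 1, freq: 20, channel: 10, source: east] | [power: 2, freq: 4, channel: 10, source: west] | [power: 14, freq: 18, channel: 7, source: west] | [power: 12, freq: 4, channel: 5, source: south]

'Group A' ⟺ freq ≤ 8.
[power: 1, freq: 20, channel: 10, source: east] → freq = 20 → Group B.
[power: 2, freq: 4, channel: 10, source: west] → freq = 4 → Group A.
[power: 14, freq: 18, channel: 7, source: west] → freq = 18 → Group B.
[power: 12, freq: 4, channel: 5, source: south] → freq = 4 → Group A.

Group B, Group A, Group B, Group A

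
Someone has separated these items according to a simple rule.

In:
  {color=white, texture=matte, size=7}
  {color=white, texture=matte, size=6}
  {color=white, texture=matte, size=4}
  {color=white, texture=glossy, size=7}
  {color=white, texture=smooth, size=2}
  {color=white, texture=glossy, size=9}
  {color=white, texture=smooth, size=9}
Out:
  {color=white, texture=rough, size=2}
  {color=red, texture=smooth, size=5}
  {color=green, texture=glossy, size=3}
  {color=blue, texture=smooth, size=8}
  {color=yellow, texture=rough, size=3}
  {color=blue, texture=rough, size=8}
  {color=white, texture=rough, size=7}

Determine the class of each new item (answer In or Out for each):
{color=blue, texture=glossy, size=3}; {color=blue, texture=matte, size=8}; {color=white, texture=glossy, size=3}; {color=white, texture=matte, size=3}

Every 'In' example satisfies: color is white AND texture is not rough. None of the 'Out' examples do.

Out, Out, In, In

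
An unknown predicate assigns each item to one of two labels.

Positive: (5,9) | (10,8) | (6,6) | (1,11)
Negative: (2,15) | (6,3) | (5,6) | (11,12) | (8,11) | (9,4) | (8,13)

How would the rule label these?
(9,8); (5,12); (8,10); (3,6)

A rule that fits every label: sum is even — true of each 'Positive' example, false of each 'Negative' one.

Negative, Negative, Positive, Negative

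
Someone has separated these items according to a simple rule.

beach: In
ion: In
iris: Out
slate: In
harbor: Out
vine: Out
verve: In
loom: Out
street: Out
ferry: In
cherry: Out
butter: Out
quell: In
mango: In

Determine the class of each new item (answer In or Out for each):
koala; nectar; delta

In, Out, In

The common property of the 'In' items is: odd length. No 'Out' item has it.
koala: In (length 5).
nectar: Out (length 6).
delta: In (length 5).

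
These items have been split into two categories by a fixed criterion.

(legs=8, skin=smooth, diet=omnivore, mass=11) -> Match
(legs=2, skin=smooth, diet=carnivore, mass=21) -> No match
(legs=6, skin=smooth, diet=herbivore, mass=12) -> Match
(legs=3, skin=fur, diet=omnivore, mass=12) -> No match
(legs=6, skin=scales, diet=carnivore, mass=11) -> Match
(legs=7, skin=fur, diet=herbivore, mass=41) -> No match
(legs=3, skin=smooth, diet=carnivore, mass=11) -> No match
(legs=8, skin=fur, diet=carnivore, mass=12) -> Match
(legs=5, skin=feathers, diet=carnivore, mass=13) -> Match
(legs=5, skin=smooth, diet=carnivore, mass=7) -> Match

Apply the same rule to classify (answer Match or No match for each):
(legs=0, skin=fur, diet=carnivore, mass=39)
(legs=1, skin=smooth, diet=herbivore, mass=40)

One predicate separates the groups cleanly: legs ≥ 5 AND mass ≤ 13.
(legs=0, skin=fur, diet=carnivore, mass=39) — legs = 0, mass = 39, hence No match. (legs=1, skin=smooth, diet=herbivore, mass=40) — legs = 1, mass = 40, hence No match.

No match, No match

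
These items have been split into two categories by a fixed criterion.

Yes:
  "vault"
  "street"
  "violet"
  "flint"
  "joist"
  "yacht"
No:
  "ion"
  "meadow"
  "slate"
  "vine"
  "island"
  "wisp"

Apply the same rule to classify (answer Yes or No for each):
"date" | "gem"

The classifier is using: ends with 't'.
"date": ends with 'e', does not satisfy this → No.
"gem": ends with 'm', does not satisfy this → No.

No, No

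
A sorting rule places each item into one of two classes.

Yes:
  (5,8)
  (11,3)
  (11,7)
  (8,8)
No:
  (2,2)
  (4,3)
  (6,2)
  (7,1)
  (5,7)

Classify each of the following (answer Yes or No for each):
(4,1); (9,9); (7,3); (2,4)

No, Yes, No, No

Every 'Yes' example satisfies: sum ≥ 13. None of the 'No' examples do.
(4,1) — 4+1 = 5, hence No.
(9,9) — 9+9 = 18, hence Yes.
(7,3) — 7+3 = 10, hence No.
(2,4) — 2+4 = 6, hence No.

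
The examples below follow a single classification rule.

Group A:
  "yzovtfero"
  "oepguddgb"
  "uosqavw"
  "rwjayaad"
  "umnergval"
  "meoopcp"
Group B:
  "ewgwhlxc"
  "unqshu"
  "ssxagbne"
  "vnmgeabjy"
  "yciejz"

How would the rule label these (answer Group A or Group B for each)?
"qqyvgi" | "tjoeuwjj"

Group B, Group A

'Group A' ⟺ has ≥ 3 vowels.
"qqyvgi" → 1 vowel → Group B. "tjoeuwjj" → 3 vowels → Group A.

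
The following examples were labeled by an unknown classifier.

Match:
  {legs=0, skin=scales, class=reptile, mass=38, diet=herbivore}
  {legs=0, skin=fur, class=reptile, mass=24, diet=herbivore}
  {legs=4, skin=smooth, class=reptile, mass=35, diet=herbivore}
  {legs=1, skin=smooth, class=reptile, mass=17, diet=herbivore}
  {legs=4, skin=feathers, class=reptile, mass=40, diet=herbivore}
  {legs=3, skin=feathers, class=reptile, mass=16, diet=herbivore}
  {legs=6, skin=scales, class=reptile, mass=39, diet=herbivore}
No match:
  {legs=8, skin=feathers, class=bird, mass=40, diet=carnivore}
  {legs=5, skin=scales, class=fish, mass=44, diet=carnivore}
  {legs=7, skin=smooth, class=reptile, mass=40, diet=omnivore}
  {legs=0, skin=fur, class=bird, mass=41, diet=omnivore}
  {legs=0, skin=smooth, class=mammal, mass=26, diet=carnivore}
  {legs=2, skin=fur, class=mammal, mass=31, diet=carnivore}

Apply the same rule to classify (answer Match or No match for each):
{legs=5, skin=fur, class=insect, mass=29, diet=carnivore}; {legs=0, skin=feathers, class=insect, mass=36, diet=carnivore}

All 'Match' examples share one property — diet is herbivore — and every 'No match' example lacks it.
{legs=5, skin=fur, class=insect, mass=29, diet=carnivore} → diet is carnivore → No match.
{legs=0, skin=feathers, class=insect, mass=36, diet=carnivore} → diet is carnivore → No match.

No match, No match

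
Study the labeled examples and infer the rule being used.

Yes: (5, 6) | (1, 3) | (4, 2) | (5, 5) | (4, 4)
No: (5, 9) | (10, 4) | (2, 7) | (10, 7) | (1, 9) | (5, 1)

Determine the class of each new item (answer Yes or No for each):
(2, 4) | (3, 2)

Yes, Yes

The common property of the 'Yes' items is: |first − second| ≤ 2. No 'No' item has it.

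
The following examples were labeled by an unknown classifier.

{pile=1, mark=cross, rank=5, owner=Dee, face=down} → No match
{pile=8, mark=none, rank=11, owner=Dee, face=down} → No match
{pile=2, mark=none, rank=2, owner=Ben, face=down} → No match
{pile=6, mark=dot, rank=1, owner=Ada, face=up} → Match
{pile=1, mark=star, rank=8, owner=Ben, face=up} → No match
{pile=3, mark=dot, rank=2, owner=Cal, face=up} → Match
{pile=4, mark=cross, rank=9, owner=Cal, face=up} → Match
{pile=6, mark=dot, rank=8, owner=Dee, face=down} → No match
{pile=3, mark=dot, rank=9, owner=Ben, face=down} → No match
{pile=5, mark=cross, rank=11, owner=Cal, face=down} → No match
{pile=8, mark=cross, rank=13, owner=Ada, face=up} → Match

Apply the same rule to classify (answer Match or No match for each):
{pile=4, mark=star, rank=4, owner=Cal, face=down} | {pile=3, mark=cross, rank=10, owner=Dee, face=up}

The simplest hypothesis consistent with all the labels is: face is up AND pile ≥ 2.
{pile=4, mark=star, rank=4, owner=Cal, face=down}: face is down, pile = 4, does not satisfy this → No match. {pile=3, mark=cross, rank=10, owner=Dee, face=up}: face is up, pile = 3, fits → Match.

No match, Match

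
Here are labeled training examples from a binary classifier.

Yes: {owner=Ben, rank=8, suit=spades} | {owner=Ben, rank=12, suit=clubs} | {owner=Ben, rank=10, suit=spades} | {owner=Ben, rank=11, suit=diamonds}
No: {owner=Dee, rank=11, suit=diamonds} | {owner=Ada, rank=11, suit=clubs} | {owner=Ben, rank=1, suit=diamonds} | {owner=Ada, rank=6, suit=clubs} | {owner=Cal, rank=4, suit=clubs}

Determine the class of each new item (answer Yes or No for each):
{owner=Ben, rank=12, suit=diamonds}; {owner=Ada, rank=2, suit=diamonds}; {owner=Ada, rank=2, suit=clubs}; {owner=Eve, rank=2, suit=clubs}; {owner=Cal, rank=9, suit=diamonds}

One predicate separates the groups cleanly: owner is Ben AND rank ≥ 4.
{owner=Ben, rank=12, suit=diamonds}: owner is Ben, rank = 12 — passes, so Yes.
{owner=Ada, rank=2, suit=diamonds}: owner is Ada, rank = 2 — does not pass, so No.
{owner=Ada, rank=2, suit=clubs}: owner is Ada, rank = 2 — does not pass, so No.
{owner=Eve, rank=2, suit=clubs}: owner is Eve, rank = 2 — does not pass, so No.
{owner=Cal, rank=9, suit=diamonds}: owner is Cal, rank = 9 — does not pass, so No.

Yes, No, No, No, No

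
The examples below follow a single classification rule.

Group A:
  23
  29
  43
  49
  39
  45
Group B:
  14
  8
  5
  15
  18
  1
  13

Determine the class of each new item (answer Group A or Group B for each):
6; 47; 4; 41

Group B, Group A, Group B, Group A

'Group A' ⟺ at least 23.
6: 6 < 23, fails this test → Group B.
47: 47 ≥ 23, meets the rule → Group A.
4: 4 < 23, fails this test → Group B.
41: 41 ≥ 23, meets the rule → Group A.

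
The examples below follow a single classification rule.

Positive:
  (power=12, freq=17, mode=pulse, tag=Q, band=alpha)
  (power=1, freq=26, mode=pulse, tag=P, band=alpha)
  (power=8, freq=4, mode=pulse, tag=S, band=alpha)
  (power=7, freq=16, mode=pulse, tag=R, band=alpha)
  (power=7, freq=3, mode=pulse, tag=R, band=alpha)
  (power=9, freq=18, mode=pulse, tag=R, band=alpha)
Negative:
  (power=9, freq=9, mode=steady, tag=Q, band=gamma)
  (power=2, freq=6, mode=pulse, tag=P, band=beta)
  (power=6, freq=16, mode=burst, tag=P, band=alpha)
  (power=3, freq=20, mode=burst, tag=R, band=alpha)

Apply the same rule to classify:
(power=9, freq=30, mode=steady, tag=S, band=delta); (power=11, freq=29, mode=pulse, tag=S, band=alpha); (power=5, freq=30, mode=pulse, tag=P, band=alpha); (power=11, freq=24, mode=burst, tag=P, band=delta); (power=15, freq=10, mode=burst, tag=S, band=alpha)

Negative, Positive, Positive, Negative, Negative

The simplest hypothesis consistent with all the labels is: mode is pulse AND band is alpha.
(power=9, freq=30, mode=steady, tag=S, band=delta): Negative (mode is steady, band is delta). (power=11, freq=29, mode=pulse, tag=S, band=alpha): Positive (mode is pulse, band is alpha). (power=5, freq=30, mode=pulse, tag=P, band=alpha): Positive (mode is pulse, band is alpha). (power=11, freq=24, mode=burst, tag=P, band=delta): Negative (mode is burst, band is delta). (power=15, freq=10, mode=burst, tag=S, band=alpha): Negative (mode is burst, band is alpha).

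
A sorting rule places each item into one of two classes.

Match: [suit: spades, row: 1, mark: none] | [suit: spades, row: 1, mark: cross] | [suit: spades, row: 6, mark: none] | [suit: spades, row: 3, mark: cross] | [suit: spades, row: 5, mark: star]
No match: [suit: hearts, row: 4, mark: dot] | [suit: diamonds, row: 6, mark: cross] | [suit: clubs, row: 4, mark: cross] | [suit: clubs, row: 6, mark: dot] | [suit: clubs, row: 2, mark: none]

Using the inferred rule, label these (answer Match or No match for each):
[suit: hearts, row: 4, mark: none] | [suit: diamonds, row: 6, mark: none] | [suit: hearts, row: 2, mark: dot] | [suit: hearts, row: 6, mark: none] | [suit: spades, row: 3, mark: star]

No match, No match, No match, No match, Match

The rule appears to be: suit is spades.
No match: [suit: hearts, row: 4, mark: none], since suit is hearts. No match: [suit: diamonds, row: 6, mark: none], since suit is diamonds. No match: [suit: hearts, row: 2, mark: dot], since suit is hearts. No match: [suit: hearts, row: 6, mark: none], since suit is hearts. Match: [suit: spades, row: 3, mark: star], since suit is spades.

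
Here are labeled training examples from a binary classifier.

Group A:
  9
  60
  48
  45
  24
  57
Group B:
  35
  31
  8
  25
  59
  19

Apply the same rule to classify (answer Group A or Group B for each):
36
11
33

One predicate separates the groups cleanly: multiple of 3.
36 → 36 = 3·12 → Group A. 11 → 11 = 3·3 + 2 → Group B. 33 → 33 = 3·11 → Group A.

Group A, Group B, Group A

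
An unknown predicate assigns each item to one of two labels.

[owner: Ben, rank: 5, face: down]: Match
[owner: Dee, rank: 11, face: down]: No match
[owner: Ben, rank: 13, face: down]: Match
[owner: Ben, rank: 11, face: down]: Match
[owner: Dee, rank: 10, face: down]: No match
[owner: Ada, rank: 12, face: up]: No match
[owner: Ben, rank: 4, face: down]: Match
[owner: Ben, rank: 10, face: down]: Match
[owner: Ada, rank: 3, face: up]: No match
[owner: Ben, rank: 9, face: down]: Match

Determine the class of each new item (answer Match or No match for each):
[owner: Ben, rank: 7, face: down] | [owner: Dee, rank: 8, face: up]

Match, No match

All 'Match' examples share one property — owner is Ben — and every 'No match' example lacks it.
[owner: Ben, rank: 7, face: down]: Match (owner is Ben).
[owner: Dee, rank: 8, face: up]: No match (owner is Dee).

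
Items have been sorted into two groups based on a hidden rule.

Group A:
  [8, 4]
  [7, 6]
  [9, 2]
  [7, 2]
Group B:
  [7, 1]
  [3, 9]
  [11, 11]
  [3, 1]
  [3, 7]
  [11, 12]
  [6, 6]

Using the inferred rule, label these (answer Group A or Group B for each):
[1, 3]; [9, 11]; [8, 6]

The distinguishing property — first > second AND second is even — holds for all the 'Group A' cases and none of the 'Group B' cases.

Group B, Group B, Group A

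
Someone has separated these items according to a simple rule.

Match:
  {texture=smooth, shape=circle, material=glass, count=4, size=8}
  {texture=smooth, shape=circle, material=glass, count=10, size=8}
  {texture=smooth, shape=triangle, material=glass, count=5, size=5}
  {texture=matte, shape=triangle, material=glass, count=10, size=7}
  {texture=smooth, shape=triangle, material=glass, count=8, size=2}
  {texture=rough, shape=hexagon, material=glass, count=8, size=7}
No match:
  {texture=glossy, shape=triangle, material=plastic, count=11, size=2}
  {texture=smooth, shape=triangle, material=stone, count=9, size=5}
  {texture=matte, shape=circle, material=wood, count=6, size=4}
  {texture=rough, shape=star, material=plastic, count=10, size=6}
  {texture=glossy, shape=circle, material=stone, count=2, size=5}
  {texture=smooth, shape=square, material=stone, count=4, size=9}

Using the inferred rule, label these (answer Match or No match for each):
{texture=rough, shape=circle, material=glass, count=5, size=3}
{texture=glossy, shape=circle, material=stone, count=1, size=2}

Match, No match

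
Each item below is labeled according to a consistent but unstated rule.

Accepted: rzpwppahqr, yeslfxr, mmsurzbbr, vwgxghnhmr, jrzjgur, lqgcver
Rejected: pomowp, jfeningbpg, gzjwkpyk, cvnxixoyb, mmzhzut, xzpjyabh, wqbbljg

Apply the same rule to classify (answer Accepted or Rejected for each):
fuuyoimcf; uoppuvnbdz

'Accepted' ⟺ contains 'r'.
fuuyoimcf: no 'r', does not fit → Rejected.
uoppuvnbdz: no 'r', does not fit → Rejected.

Rejected, Rejected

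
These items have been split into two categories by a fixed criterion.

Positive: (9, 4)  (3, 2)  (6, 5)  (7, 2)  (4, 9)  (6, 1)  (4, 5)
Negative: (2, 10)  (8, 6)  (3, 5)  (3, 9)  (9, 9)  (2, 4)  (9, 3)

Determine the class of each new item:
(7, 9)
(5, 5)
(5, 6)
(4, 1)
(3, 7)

Negative, Negative, Positive, Positive, Negative

The simplest hypothesis consistent with all the labels is: sum is odd.
(7, 9): 7+9 = 16 — doesn't qualify, so Negative. (5, 5): 5+5 = 10 — doesn't qualify, so Negative. (5, 6): 5+6 = 11 — matches, so Positive. (4, 1): 4+1 = 5 — matches, so Positive. (3, 7): 3+7 = 10 — doesn't qualify, so Negative.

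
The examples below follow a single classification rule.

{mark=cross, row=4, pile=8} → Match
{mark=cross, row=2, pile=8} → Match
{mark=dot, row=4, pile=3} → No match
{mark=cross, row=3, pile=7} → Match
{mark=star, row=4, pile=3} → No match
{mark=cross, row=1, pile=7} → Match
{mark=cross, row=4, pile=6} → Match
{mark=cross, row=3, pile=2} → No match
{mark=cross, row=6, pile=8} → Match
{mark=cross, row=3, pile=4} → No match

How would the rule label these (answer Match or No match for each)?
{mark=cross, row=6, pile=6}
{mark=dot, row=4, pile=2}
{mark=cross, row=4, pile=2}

Match, No match, No match

The rule appears to be: pile ≥ 6.
{mark=cross, row=6, pile=6} → pile = 6 → Match. {mark=dot, row=4, pile=2} → pile = 2 → No match. {mark=cross, row=4, pile=2} → pile = 2 → No match.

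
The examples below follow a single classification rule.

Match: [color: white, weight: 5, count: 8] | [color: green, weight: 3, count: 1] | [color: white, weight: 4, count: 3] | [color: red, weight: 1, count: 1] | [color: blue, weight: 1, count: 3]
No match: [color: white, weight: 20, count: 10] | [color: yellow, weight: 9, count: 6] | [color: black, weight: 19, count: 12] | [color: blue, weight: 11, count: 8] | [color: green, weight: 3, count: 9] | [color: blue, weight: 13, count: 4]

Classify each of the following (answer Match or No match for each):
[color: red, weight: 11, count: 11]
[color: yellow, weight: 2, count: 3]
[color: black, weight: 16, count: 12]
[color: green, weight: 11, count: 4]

The pattern is that an item is 'Match' exactly when: count ≤ 8 AND weight ≤ 5.
[color: red, weight: 11, count: 11]: count = 11, weight = 11, does not pass → No match.
[color: yellow, weight: 2, count: 3]: count = 3, weight = 2, has this property → Match.
[color: black, weight: 16, count: 12]: count = 12, weight = 16, does not pass → No match.
[color: green, weight: 11, count: 4]: count = 4, weight = 11, does not pass → No match.

No match, Match, No match, No match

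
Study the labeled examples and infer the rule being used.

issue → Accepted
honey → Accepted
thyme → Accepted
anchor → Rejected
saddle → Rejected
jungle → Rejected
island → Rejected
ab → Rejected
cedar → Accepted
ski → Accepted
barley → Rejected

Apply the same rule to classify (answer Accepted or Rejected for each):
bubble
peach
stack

The common property of the 'Accepted' items is: odd length. No 'Rejected' item has it.
bubble: length 6 — does not pass, so Rejected.
peach: length 5 — matches, so Accepted.
stack: length 5 — matches, so Accepted.

Rejected, Accepted, Accepted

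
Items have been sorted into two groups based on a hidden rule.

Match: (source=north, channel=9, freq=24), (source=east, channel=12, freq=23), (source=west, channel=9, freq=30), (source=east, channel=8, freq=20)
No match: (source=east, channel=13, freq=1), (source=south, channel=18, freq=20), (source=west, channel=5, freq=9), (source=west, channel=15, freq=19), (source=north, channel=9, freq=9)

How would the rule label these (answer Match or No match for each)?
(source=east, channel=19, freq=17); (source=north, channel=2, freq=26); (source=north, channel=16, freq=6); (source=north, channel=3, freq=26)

The simplest hypothesis consistent with all the labels is: freq ≥ 19 AND channel ≤ 12.

No match, Match, No match, Match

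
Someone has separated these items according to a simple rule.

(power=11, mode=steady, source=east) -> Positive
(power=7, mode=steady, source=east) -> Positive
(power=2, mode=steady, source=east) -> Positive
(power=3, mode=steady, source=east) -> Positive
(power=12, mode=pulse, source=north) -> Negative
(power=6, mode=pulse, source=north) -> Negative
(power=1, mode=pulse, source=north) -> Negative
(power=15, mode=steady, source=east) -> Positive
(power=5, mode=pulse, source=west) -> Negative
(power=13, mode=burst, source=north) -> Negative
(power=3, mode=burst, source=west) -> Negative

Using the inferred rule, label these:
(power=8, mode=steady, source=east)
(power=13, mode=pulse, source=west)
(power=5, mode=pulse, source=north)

Positive, Negative, Negative

One predicate separates the groups cleanly: mode is steady.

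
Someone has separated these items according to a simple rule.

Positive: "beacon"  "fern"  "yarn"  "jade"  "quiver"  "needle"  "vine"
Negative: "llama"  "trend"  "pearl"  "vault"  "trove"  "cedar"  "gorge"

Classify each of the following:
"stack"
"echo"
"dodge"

Looking at the examples, the only property every 'Positive' case has and every 'Negative' case lacks is: even length.
"stack" → length 5 → Negative. "echo" → length 4 → Positive. "dodge" → length 5 → Negative.

Negative, Positive, Negative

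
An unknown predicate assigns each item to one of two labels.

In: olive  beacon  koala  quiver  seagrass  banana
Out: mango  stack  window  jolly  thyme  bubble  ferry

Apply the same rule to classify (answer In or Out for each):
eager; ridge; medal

In, Out, Out

The common property of the 'In' items is: has ≥ 3 vowels. No 'Out' item has it.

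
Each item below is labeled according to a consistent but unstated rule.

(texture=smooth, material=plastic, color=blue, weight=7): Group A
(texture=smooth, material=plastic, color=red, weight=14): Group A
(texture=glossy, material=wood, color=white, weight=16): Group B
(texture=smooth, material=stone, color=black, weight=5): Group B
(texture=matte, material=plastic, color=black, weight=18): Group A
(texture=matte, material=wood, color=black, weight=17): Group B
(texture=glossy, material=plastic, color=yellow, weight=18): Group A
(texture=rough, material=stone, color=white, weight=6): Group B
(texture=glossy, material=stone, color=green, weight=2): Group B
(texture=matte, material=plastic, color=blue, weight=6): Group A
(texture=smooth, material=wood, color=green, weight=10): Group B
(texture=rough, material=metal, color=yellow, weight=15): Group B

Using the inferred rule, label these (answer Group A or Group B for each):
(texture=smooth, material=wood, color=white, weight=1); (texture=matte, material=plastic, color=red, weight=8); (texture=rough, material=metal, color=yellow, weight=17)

Group B, Group A, Group B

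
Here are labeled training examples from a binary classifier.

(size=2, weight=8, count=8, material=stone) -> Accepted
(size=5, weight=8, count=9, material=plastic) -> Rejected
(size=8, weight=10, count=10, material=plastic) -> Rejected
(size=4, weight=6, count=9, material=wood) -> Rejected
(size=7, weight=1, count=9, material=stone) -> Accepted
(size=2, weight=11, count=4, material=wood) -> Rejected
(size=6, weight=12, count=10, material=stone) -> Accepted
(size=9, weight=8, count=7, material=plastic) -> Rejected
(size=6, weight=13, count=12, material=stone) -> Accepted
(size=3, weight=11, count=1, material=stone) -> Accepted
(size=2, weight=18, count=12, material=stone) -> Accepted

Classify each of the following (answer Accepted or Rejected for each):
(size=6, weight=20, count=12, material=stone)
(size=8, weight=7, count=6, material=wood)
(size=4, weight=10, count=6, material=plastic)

Accepted, Rejected, Rejected

Looking at the examples, the only property every 'Accepted' case has and every 'Rejected' case lacks is: material is stone.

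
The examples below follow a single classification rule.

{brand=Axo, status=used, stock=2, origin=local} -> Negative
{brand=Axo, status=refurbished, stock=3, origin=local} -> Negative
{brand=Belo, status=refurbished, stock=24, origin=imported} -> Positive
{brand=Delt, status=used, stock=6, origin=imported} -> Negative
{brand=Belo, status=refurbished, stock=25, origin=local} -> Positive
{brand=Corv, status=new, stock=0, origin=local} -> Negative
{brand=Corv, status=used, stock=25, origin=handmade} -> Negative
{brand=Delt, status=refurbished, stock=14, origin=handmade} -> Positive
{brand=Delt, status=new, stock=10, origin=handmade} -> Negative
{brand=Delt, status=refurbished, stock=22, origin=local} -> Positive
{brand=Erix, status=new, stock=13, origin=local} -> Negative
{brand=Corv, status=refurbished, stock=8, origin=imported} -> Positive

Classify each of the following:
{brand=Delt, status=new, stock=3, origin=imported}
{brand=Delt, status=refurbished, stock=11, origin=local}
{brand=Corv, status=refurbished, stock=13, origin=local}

Negative, Positive, Positive

The simplest hypothesis consistent with all the labels is: status is refurbished AND stock ≥ 6.
{brand=Delt, status=new, stock=3, origin=imported} → status is new, stock = 3 → Negative.
{brand=Delt, status=refurbished, stock=11, origin=local} → status is refurbished, stock = 11 → Positive.
{brand=Corv, status=refurbished, stock=13, origin=local} → status is refurbished, stock = 13 → Positive.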